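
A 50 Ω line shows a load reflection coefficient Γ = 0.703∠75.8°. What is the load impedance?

Z_L = Z_0·(1 + Γ)/(1 − Γ) = 50·(1.17 + j0.682)/(0.828 − j0.682)

Z_L ≈ 22 + j59.3 Ω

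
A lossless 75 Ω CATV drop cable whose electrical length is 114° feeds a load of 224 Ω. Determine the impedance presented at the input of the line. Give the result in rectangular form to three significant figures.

tan(βl) = tan(114°) = -2.25
Z_in = Z_0·(Z_L + jZ_0·tanβl)/(Z_0 + jZ_L·tanβl)
     = 75·(224 − j168)/(75 − j503)

Z_in ≈ 29.4 + j29 Ω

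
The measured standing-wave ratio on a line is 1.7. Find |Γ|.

|Γ| = (S − 1)/(S + 1) = (1.7 − 1)/(1.7 + 1) = 0.7/2.7

|Γ| ≈ 0.259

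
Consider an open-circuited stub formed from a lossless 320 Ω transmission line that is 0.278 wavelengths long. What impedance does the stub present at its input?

Z_in ≈ +j56.9 Ω

βl = 2π × 0.278 = 100°
tan(βl) = -5.63
For an open-circuited stub, Z_in = −jZ_0·cot(βl) = −jZ_0/tan(βl)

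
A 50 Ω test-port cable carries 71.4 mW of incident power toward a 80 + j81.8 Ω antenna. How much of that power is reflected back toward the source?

|Γ| = |(30 + j81.8)/(130 + j81.8)| = 0.567
|Γ|² = 0.322
P_refl = |Γ|²·P_inc = 23 mW, P_del = (1 − |Γ|²)·P_inc = 48.4 mW

P_reflected ≈ 23 mW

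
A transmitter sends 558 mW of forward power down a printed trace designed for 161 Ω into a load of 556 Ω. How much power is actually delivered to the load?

P_delivered ≈ 389 mW

Γ = (556 − 161)/(556 + 161) = 0.551
|Γ|² = 0.303
P_refl = |Γ|²·P_inc = 169 mW, P_del = (1 − |Γ|²)·P_inc = 389 mW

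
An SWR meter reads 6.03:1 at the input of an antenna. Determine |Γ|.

|Γ| ≈ 0.716

|Γ| = (S − 1)/(S + 1) = (6.03 − 1)/(6.03 + 1) = 5.03/7.03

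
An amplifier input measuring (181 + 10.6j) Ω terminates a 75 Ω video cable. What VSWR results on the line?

VSWR ≈ 2.42

Γ = (Z_L − Z_0)/(Z_L + Z_0) = (106 + j10.6)/(256 + j10.6)
|Γ| = 107/256 = 0.416
VSWR = (1 + |Γ|)/(1 − |Γ|) = 1.42/0.584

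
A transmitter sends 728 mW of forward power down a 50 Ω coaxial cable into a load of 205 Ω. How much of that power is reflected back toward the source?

P_reflected ≈ 269 mW

Γ = (205 − 50)/(205 + 50) = 0.608
|Γ|² = 0.369
P_refl = |Γ|²·P_inc = 269 mW, P_del = (1 − |Γ|²)·P_inc = 459 mW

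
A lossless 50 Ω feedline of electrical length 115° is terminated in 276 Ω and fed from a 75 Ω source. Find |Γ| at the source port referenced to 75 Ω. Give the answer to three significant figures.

|Γ| ≈ 0.764

tan(βl) = -2.14
Z_in = Z_0·(Z_L + jZ_0·tanβl)/(Z_0 + jZ_L·tanβl) = 10.9 + j22.4 Ω
Γ_s = (Z_in − Z_s)/(Z_in + Z_s) = (-64.1 + j22.4)/(85.9 + j22.4), |Γ_s| = 0.764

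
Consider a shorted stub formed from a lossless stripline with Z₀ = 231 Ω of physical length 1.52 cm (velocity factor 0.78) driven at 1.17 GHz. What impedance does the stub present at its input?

Z_in ≈ +j120 Ω

λ = v/f = 0.78·c / 1.17 GHz = 0.2 m
βl = 2π·l/λ = 2π × 0.076 = 27.4°
tan(βl) = 0.517
For a shorted stub, Z_in = jZ_0·tan(βl)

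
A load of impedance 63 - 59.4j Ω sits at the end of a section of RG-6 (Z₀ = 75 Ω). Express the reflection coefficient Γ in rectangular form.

Γ = (Z_L − Z_0)/(Z_L + Z_0) = (-12 − j59.4)/(138 − j59.4)

Γ ≈ 0.0829 − j0.395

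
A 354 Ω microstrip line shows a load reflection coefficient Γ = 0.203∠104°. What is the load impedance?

Z_L ≈ 298 + j122 Ω

Z_L = Z_0·(1 + Γ)/(1 − Γ) = 354·(0.951 + j0.197)/(1.05 − j0.197)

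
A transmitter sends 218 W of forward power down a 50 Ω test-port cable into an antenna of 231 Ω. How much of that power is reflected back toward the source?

Γ = (231 − 50)/(231 + 50) = 0.644
|Γ|² = 0.415
P_refl = |Γ|²·P_inc = 90.4 W, P_del = (1 − |Γ|²)·P_inc = 128 W

P_reflected ≈ 90.4 W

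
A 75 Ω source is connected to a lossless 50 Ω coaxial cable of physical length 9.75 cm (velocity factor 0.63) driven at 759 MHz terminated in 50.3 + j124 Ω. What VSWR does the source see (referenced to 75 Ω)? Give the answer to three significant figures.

λ = v/f = 0.63·c / 759 MHz = 0.249 m
βl = 2π·l/λ = 2π × 0.392 = 141°
tan(βl) = -0.811
Z_in = Z_0·(Z_L + jZ_0·tanβl)/(Z_0 + jZ_L·tanβl) = 8.57 + j30 Ω
Γ_s = (Z_in − Z_s)/(Z_in + Z_s) = (-66.4 + j30)/(83.6 + j30), |Γ_s| = 0.821
VSWR = (1 + |Γ_s|)/(1 − |Γ_s|)

VSWR ≈ 10.2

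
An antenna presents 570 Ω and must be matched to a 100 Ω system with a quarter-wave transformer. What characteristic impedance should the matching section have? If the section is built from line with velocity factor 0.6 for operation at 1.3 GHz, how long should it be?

Z_qwt = √(Z_0·R_L) = √(100 × 570) = √57000
λ = 0.6·c/f = 0.138 m, so l = λ/4 = 0.0346 m

Z_qwt ≈ 239 Ω; length ≈ 3.46 cm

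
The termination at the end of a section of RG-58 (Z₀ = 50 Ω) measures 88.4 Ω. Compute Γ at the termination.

Γ = 0.277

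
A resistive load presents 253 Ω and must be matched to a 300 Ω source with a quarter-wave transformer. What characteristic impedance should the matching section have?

Z_qwt ≈ 275 Ω

Z_qwt = √(Z_0·R_L) = √(300 × 253) = √75900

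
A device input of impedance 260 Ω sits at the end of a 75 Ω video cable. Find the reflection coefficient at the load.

Γ = (Z_L − Z_0)/(Z_L + Z_0) = (260 − 75)/(260 + 75) = 185/335

Γ = 0.552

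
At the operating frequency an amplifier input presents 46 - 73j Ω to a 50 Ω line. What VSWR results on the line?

Γ = (Z_L − Z_0)/(Z_L + Z_0) = (-4 − j73)/(96 − j73)
|Γ| = 73.1/121 = 0.606
VSWR = (1 + |Γ|)/(1 − |Γ|) = 1.61/0.394

VSWR ≈ 4.08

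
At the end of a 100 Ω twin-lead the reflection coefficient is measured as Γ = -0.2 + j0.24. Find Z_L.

Z_L ≈ 60.3 + j32.1 Ω

Z_L = Z_0·(1 + Γ)/(1 − Γ) = 100·(0.8 + j0.24)/(1.2 − j0.24)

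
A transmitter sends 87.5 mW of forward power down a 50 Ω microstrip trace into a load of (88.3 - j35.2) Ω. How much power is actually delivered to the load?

P_delivered ≈ 75.9 mW

|Γ| = |(38.3 − j35.2)/(138.3 − j35.2)| = 0.365
|Γ|² = 0.133
P_refl = |Γ|²·P_inc = 11.6 mW, P_del = (1 − |Γ|²)·P_inc = 75.9 mW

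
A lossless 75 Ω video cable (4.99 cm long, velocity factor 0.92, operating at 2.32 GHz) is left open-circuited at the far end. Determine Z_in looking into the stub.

λ = v/f = 0.92·c / 2.32 GHz = 0.119 m
βl = 2π·l/λ = 2π × 0.419 = 151°
tan(βl) = -0.554
For an open-circuited stub, Z_in = −jZ_0·cot(βl) = −jZ_0/tan(βl)

Z_in ≈ +j135 Ω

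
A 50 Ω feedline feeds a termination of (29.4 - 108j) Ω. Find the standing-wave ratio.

VSWR ≈ 10.1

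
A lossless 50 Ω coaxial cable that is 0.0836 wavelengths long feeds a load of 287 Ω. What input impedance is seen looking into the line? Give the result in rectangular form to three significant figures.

βl = 2π × 0.0836 = 30.1°
tan(βl) = tan(30.1°) = 0.58
Z_in = Z_0·(Z_L + jZ_0·tanβl)/(Z_0 + jZ_L·tanβl)
     = 50·(287 + j29)/(50 + j166)

Z_in ≈ 31.8 − j76.7 Ω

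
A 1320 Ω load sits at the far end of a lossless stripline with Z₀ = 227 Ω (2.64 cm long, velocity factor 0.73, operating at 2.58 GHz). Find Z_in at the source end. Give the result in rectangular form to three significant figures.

λ = v/f = 0.73·c / 2.58 GHz = 0.0849 m
βl = 2π·l/λ = 2π × 0.311 = 112°
tan(βl) = tan(112°) = -2.48
Z_in = Z_0·(Z_L + jZ_0·tanβl)/(Z_0 + jZ_L·tanβl)
     = 227·(1320 − j563)/(227 − j3270)

Z_in ≈ 45.2 + j88.4 Ω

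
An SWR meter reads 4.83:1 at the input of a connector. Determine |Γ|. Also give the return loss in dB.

|Γ| ≈ 0.657; return loss ≈ 3.65 dB

|Γ| = (S − 1)/(S + 1) = (4.83 − 1)/(4.83 + 1) = 3.83/5.83
RL = −20·log₁₀|Γ| = −20·log₁₀(0.657)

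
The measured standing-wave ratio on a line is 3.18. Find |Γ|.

|Γ| = (S − 1)/(S + 1) = (3.18 − 1)/(3.18 + 1) = 2.18/4.18

|Γ| ≈ 0.522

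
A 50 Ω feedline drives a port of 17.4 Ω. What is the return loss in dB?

RL ≈ 6.31 dB

Γ = (17.4 − 50)/(17.4 + 50) = -0.484
RL = −20·log₁₀|Γ| = −20·log₁₀(0.484)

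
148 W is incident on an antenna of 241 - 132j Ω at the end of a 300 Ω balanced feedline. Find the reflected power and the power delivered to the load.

P_reflected ≈ 9.98 W; P_delivered ≈ 138 W

|Γ| = |(-59 − j132)/(541 − j132)| = 0.26
|Γ|² = 0.0674
P_refl = |Γ|²·P_inc = 9.98 W, P_del = (1 − |Γ|²)·P_inc = 138 W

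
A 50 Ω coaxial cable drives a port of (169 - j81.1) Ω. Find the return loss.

Γ = (119 − j81.1)/(219 − j81.1), |Γ| = 0.617
RL = −20·log₁₀|Γ| = −20·log₁₀(0.617)

RL ≈ 4.2 dB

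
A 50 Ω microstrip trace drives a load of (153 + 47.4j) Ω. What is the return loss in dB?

RL ≈ 5.29 dB

Γ = (103 + j47.4)/(203 + j47.4), |Γ| = 0.544
RL = −20·log₁₀|Γ| = −20·log₁₀(0.544)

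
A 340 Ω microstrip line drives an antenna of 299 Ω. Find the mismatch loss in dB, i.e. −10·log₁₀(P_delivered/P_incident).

mismatch loss ≈ 0.0179 dB

Γ = (299 − 340)/(299 + 340) = -0.0642
|Γ|² = 0.00412, so P_del/P_inc = 1 − |Γ|² = 0.996
ML = −10·log₁₀(1 − |Γ|²)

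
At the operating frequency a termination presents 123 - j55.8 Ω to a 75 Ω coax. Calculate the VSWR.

VSWR ≈ 2.11

Γ = (Z_L − Z_0)/(Z_L + Z_0) = (48 − j55.8)/(198 − j55.8)
|Γ| = 73.6/206 = 0.358
VSWR = (1 + |Γ|)/(1 − |Γ|) = 1.36/0.642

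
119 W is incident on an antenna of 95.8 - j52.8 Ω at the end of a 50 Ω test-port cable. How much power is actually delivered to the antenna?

|Γ| = |(45.8 − j52.8)/(145.8 − j52.8)| = 0.451
|Γ|² = 0.203
P_refl = |Γ|²·P_inc = 24.2 W, P_del = (1 − |Γ|²)·P_inc = 94.8 W

P_delivered ≈ 94.8 W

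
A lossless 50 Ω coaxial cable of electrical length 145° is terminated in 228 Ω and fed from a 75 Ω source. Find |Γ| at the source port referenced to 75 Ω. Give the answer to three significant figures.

tan(βl) = -0.7
Z_in = Z_0·(Z_L + jZ_0·tanβl)/(Z_0 + jZ_L·tanβl) = 30.4 + j61.9 Ω
Γ_s = (Z_in − Z_s)/(Z_in + Z_s) = (-44.6 + j61.9)/(105 + j61.9), |Γ_s| = 0.625

|Γ| ≈ 0.625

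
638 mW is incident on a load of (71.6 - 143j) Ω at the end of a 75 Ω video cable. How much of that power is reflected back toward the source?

P_reflected ≈ 311 mW

|Γ| = |(-3.4 − j143)/(146.6 − j143)| = 0.698
|Γ|² = 0.488
P_refl = |Γ|²·P_inc = 311 mW, P_del = (1 − |Γ|²)·P_inc = 327 mW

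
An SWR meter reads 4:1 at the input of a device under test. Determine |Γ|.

|Γ| ≈ 0.6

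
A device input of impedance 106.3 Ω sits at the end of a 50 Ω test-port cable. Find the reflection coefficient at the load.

Γ = (Z_L − Z_0)/(Z_L + Z_0) = (106.3 − 50)/(106.3 + 50) = 56.3/156.3

Γ = 0.36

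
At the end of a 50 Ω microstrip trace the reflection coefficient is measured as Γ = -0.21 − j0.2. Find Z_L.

Z_L ≈ 30.4 − j13.3 Ω

Z_L = Z_0·(1 + Γ)/(1 − Γ) = 50·(0.79 − j0.2)/(1.21 + j0.2)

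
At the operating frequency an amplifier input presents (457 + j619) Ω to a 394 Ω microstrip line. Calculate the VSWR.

Γ = (Z_L − Z_0)/(Z_L + Z_0) = (63 + j619)/(851 + j619)
|Γ| = 622/1050 = 0.591
VSWR = (1 + |Γ|)/(1 − |Γ|) = 1.59/0.409

VSWR ≈ 3.89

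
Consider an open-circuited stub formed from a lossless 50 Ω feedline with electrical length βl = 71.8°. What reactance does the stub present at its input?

X_in ≈ -16.4 Ω (capacitive)

tan(βl) = 3.04
For an open-circuited stub, Z_in = −jZ_0·cot(βl) = −jZ_0/tan(βl)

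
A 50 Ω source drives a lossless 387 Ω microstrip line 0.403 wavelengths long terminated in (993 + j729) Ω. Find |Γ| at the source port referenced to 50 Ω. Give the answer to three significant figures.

βl = 2π × 0.403 = 145°
tan(βl) = -0.698
Z_in = Z_0·(Z_L + jZ_0·tanβl)/(Z_0 + jZ_L·tanβl) = 172 + j332 Ω
Γ_s = (Z_in − Z_s)/(Z_in + Z_s) = (122 + j332)/(222 + j332), |Γ_s| = 0.885

|Γ| ≈ 0.885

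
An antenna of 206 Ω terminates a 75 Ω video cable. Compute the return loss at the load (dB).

RL ≈ 6.63 dB

Γ = (206 − 75)/(206 + 75) = 0.466
RL = −20·log₁₀|Γ| = −20·log₁₀(0.466)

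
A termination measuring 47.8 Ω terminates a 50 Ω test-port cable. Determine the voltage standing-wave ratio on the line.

VSWR ≈ 1.05

Γ = (47.8 − 50)/(47.8 + 50) = -0.0225
VSWR = (1 + 0.0225)/(1 − 0.0225)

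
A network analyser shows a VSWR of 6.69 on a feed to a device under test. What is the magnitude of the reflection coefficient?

|Γ| ≈ 0.74

|Γ| = (S − 1)/(S + 1) = (6.69 − 1)/(6.69 + 1) = 5.69/7.69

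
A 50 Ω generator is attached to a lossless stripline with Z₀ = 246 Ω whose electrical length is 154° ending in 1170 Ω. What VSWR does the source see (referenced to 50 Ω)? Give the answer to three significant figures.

tan(βl) = -0.488
Z_in = Z_0·(Z_L + jZ_0·tanβl)/(Z_0 + jZ_L·tanβl) = 227 + j407 Ω
Γ_s = (Z_in − Z_s)/(Z_in + Z_s) = (177 + j407)/(277 + j407), |Γ_s| = 0.901
VSWR = (1 + |Γ_s|)/(1 − |Γ_s|)

VSWR ≈ 19.3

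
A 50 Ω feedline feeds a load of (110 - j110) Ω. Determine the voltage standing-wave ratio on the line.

VSWR ≈ 4.64

Γ = (Z_L − Z_0)/(Z_L + Z_0) = (60 − j110)/(160 − j110)
|Γ| = 125/194 = 0.645
VSWR = (1 + |Γ|)/(1 − |Γ|) = 1.65/0.355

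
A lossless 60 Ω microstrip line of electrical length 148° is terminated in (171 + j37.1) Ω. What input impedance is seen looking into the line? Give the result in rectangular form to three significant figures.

Z_in ≈ 46.7 + j59.7 Ω

tan(βl) = tan(148°) = -0.625
Z_in = Z_0·(Z_L + jZ_0·tanβl)/(Z_0 + jZ_L·tanβl)
     = 60·(171 − j0.392)/(83.2 − j107)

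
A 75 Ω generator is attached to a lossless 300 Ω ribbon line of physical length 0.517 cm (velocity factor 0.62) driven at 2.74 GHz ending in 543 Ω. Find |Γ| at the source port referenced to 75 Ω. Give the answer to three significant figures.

λ = v/f = 0.62·c / 2.74 GHz = 0.0679 m
βl = 2π·l/λ = 2π × 0.0762 = 27.4°
tan(βl) = 0.519
Z_in = Z_0·(Z_L + jZ_0·tanβl)/(Z_0 + jZ_L·tanβl) = 366 − j188 Ω
Γ_s = (Z_in − Z_s)/(Z_in + Z_s) = (291 − j188)/(441 − j188), |Γ_s| = 0.723

|Γ| ≈ 0.723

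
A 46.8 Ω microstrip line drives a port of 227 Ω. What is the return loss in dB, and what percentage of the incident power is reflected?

RL ≈ 3.63 dB; 43.3% of incident power reflected

Γ = (227 − 46.8)/(227 + 46.8) = 0.658
RL = −20·log₁₀(0.658) = 3.63 dB
P_refl/P_inc = |Γ|² = 0.433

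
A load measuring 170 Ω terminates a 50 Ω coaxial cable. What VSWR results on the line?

VSWR ≈ 3.4

For a purely resistive load, VSWR = R_L/Z_0 or Z_0/R_L (whichever > 1) = 170/50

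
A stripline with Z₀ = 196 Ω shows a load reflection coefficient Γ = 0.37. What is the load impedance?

Z_L ≈ 426 Ω

Z_L = Z_0·(1 + Γ)/(1 − Γ) = 196·(1.37)/(0.63)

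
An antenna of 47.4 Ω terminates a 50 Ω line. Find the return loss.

RL ≈ 31.5 dB

Γ = (47.4 − 50)/(47.4 + 50) = -0.0267
RL = −20·log₁₀|Γ| = −20·log₁₀(0.0267)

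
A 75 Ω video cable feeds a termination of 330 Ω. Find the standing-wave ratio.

VSWR ≈ 4.4

For a purely resistive load, VSWR = R_L/Z_0 or Z_0/R_L (whichever > 1) = 330/75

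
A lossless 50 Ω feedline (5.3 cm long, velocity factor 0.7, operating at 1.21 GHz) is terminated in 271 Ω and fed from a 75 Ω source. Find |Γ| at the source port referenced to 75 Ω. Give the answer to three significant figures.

λ = v/f = 0.7·c / 1.21 GHz = 0.174 m
βl = 2π·l/λ = 2π × 0.305 = 110°
tan(βl) = -2.76
Z_in = Z_0·(Z_L + jZ_0·tanβl)/(Z_0 + jZ_L·tanβl) = 10.4 + j17.4 Ω
Γ_s = (Z_in − Z_s)/(Z_in + Z_s) = (-64.6 + j17.4)/(85.4 + j17.4), |Γ_s| = 0.768

|Γ| ≈ 0.768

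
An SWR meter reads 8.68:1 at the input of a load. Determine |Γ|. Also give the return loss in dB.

|Γ| = (S − 1)/(S + 1) = (8.68 − 1)/(8.68 + 1) = 7.68/9.68
RL = −20·log₁₀|Γ| = −20·log₁₀(0.793)

|Γ| ≈ 0.793; return loss ≈ 2.01 dB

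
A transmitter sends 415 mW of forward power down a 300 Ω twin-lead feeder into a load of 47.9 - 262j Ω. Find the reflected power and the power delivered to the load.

|Γ| = |(-252.1 − j262)/(347.9 − j262)| = 0.835
|Γ|² = 0.697
P_refl = |Γ|²·P_inc = 289 mW, P_del = (1 − |Γ|²)·P_inc = 126 mW

P_reflected ≈ 289 mW; P_delivered ≈ 126 mW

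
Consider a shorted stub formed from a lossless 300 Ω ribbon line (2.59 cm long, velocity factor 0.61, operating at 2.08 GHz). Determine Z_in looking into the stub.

λ = v/f = 0.61·c / 2.08 GHz = 0.088 m
βl = 2π·l/λ = 2π × 0.294 = 106°
tan(βl) = -3.49
For a shorted stub, Z_in = jZ_0·tan(βl)

Z_in ≈ −j1050 Ω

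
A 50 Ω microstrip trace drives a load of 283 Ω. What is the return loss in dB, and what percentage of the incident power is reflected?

Γ = (283 − 50)/(283 + 50) = 0.7
RL = −20·log₁₀(0.7) = 3.1 dB
P_refl/P_inc = |Γ|² = 0.49

RL ≈ 3.1 dB; 49% of incident power reflected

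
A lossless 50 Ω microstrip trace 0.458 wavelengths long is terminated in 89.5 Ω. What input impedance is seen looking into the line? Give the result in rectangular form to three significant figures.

Z_in ≈ 77.8 + j24.1 Ω

βl = 2π × 0.458 = 165°
tan(βl) = tan(165°) = -0.27
Z_in = Z_0·(Z_L + jZ_0·tanβl)/(Z_0 + jZ_L·tanβl)
     = 50·(89.5 − j13.5)/(50 − j24.2)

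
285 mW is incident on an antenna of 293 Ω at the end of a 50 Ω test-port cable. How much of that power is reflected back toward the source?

P_reflected ≈ 143 mW

Γ = (293 − 50)/(293 + 50) = 0.708
|Γ|² = 0.502
P_refl = |Γ|²·P_inc = 143 mW, P_del = (1 − |Γ|²)·P_inc = 142 mW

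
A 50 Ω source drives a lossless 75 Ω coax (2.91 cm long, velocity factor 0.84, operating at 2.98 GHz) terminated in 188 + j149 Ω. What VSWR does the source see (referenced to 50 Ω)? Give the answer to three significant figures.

VSWR ≈ 3.36

λ = v/f = 0.84·c / 2.98 GHz = 0.0846 m
βl = 2π·l/λ = 2π × 0.344 = 124°
tan(βl) = -1.49
Z_in = Z_0·(Z_L + jZ_0·tanβl)/(Z_0 + jZ_L·tanβl) = 20.4 + j28.7 Ω
Γ_s = (Z_in − Z_s)/(Z_in + Z_s) = (-29.6 + j28.7)/(70.4 + j28.7), |Γ_s| = 0.542
VSWR = (1 + |Γ_s|)/(1 − |Γ_s|)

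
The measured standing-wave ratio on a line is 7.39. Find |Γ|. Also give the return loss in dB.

|Γ| ≈ 0.762; return loss ≈ 2.37 dB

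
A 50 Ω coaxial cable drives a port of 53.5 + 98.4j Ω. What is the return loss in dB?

Γ = (3.5 + j98.4)/(103.5 + j98.4), |Γ| = 0.689
RL = −20·log₁₀|Γ| = −20·log₁₀(0.689)

RL ≈ 3.23 dB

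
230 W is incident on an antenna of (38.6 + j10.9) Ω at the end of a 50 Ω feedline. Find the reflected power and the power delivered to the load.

|Γ| = |(-11.4 + j10.9)/(88.6 + j10.9)| = 0.177
|Γ|² = 0.0312
P_refl = |Γ|²·P_inc = 7.18 W, P_del = (1 − |Γ|²)·P_inc = 223 W

P_reflected ≈ 7.18 W; P_delivered ≈ 223 W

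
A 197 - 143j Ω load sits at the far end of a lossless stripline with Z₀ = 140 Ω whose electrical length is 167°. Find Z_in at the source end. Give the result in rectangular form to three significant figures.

tan(βl) = tan(167°) = -0.231
Z_in = Z_0·(Z_L + jZ_0·tanβl)/(Z_0 + jZ_L·tanβl)
     = 140·(197 − j175)/(107 − j45.5)

Z_in ≈ 301 − j101 Ω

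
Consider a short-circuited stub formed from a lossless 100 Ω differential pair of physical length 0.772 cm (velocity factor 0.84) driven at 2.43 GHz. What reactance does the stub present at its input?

λ = v/f = 0.84·c / 2.43 GHz = 0.104 m
βl = 2π·l/λ = 2π × 0.0744 = 26.8°
tan(βl) = 0.505
For a short-circuited stub, Z_in = jZ_0·tan(βl)

X_in ≈ 50.5 Ω (inductive)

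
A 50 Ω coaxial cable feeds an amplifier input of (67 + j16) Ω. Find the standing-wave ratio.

VSWR ≈ 1.49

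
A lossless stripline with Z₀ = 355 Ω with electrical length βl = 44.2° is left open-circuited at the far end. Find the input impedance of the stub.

tan(βl) = 0.972
For an open-circuited stub, Z_in = −jZ_0·cot(βl) = −jZ_0/tan(βl)

Z_in ≈ −j365 Ω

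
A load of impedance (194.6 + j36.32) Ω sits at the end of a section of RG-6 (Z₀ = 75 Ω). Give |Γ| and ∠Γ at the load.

Γ ≈ 0.459 ∠ 9.22°

Γ = (Z_L − Z_0)/(Z_L + Z_0) = (119.6 + j36.32)/(269.6 + j36.32)
|Γ| = 125/272 = 0.459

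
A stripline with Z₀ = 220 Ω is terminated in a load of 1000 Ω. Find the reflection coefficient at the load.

Γ = 0.639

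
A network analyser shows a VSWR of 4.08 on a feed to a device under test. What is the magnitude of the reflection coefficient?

|Γ| ≈ 0.606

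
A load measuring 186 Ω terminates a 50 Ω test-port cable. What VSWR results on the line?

VSWR ≈ 3.72

Γ = (186 − 50)/(186 + 50) = 0.576
VSWR = (1 + 0.576)/(1 − 0.576)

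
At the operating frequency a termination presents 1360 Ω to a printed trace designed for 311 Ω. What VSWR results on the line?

For a purely resistive load, VSWR = R_L/Z_0 or Z_0/R_L (whichever > 1) = 1360/311

VSWR ≈ 4.37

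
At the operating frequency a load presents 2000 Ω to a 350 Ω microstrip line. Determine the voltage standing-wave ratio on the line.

VSWR ≈ 5.71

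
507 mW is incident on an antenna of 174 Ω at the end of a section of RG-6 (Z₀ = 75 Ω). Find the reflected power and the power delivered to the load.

Γ = (174 − 75)/(174 + 75) = 0.398
|Γ|² = 0.158
P_refl = |Γ|²·P_inc = 80.1 mW, P_del = (1 − |Γ|²)·P_inc = 427 mW

P_reflected ≈ 80.1 mW; P_delivered ≈ 427 mW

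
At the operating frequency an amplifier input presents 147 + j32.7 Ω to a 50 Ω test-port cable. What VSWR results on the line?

VSWR ≈ 3.1

Γ = (Z_L − Z_0)/(Z_L + Z_0) = (97 + j32.7)/(197 + j32.7)
|Γ| = 102/200 = 0.513
VSWR = (1 + |Γ|)/(1 − |Γ|) = 1.51/0.487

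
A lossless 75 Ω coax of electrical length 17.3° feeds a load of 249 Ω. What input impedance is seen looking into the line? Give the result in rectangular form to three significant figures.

Z_in ≈ 132 − j113 Ω

tan(βl) = tan(17.3°) = 0.311
Z_in = Z_0·(Z_L + jZ_0·tanβl)/(Z_0 + jZ_L·tanβl)
     = 75·(249 + j23.4)/(75 + j77.6)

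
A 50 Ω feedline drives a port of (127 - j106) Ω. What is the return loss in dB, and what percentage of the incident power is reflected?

RL ≈ 3.94 dB; 40.3% of incident power reflected

Γ = (77 − j106)/(177 − j106), |Γ| = 0.635
RL = −20·log₁₀(0.635) = 3.94 dB
P_refl/P_inc = |Γ|² = 0.403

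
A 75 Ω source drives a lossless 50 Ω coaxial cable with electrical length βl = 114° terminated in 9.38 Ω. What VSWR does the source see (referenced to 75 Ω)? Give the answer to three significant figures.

tan(βl) = -2.25
Z_in = Z_0·(Z_L + jZ_0·tanβl)/(Z_0 + jZ_L·tanβl) = 48.2 − j92 Ω
Γ_s = (Z_in − Z_s)/(Z_in + Z_s) = (-26.8 − j92)/(123 − j92), |Γ_s| = 0.624
VSWR = (1 + |Γ_s|)/(1 − |Γ_s|)

VSWR ≈ 4.31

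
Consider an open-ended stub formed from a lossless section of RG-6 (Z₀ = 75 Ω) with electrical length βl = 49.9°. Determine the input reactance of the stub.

tan(βl) = 1.19
For an open-ended stub, Z_in = −jZ_0·cot(βl) = −jZ_0/tan(βl)

X_in ≈ -63.2 Ω (capacitive)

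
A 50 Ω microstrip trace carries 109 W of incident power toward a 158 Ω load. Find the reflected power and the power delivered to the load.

Γ = (158 − 50)/(158 + 50) = 0.519
|Γ|² = 0.27
P_refl = |Γ|²·P_inc = 29.4 W, P_del = (1 − |Γ|²)·P_inc = 79.6 W

P_reflected ≈ 29.4 W; P_delivered ≈ 79.6 W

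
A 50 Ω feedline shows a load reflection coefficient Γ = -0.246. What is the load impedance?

Z_L ≈ 30.3 Ω

Z_L = Z_0·(1 + Γ)/(1 − Γ) = 50·(0.754)/(1.25)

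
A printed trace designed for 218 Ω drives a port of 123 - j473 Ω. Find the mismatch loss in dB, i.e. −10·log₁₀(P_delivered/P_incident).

Γ = (-95 − j473)/(341 − j473), |Γ| = 0.827
|Γ|² = 0.685, so P_del/P_inc = 1 − |Γ|² = 0.315
ML = −10·log₁₀(1 − |Γ|²)

mismatch loss ≈ 5.01 dB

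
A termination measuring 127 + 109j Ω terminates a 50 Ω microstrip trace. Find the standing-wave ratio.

Γ = (Z_L − Z_0)/(Z_L + Z_0) = (77 + j109)/(177 + j109)
|Γ| = 133/208 = 0.642
VSWR = (1 + |Γ|)/(1 − |Γ|) = 1.64/0.358

VSWR ≈ 4.59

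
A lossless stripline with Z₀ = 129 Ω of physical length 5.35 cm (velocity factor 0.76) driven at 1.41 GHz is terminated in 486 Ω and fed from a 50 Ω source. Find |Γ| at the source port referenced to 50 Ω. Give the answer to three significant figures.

λ = v/f = 0.76·c / 1.41 GHz = 0.162 m
βl = 2π·l/λ = 2π × 0.331 = 119°
tan(βl) = -1.8
Z_in = Z_0·(Z_L + jZ_0·tanβl)/(Z_0 + jZ_L·tanβl) = 43.9 + j65.3 Ω
Γ_s = (Z_in − Z_s)/(Z_in + Z_s) = (-6.1 + j65.3)/(93.9 + j65.3), |Γ_s| = 0.574

|Γ| ≈ 0.574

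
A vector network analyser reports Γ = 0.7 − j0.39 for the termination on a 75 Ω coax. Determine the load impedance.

Z_L = Z_0·(1 + Γ)/(1 − Γ) = 75·(1.7 − j0.39)/(0.3 + j0.39)

Z_L ≈ 111 − j242 Ω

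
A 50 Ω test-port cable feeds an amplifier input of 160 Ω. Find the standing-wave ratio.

Γ = (160 − 50)/(160 + 50) = 0.524
VSWR = (1 + 0.524)/(1 − 0.524)

VSWR ≈ 3.2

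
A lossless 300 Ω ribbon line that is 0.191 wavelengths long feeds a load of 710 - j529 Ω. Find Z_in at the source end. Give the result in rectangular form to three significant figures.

Z_in ≈ 79.9 − j44 Ω

βl = 2π × 0.191 = 68.8°
tan(βl) = tan(68.8°) = 2.57
Z_in = Z_0·(Z_L + jZ_0·tanβl)/(Z_0 + jZ_L·tanβl)
     = 300·(710 + j243)/(1660 + j1830)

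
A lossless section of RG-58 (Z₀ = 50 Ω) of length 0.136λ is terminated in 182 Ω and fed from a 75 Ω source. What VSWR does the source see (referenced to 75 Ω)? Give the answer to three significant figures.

VSWR ≈ 4.2

βl = 2π × 0.136 = 49°
tan(βl) = 1.15
Z_in = Z_0·(Z_L + jZ_0·tanβl)/(Z_0 + jZ_L·tanβl) = 22.8 − j38.1 Ω
Γ_s = (Z_in − Z_s)/(Z_in + Z_s) = (-52.2 − j38.1)/(97.8 − j38.1), |Γ_s| = 0.615
VSWR = (1 + |Γ_s|)/(1 − |Γ_s|)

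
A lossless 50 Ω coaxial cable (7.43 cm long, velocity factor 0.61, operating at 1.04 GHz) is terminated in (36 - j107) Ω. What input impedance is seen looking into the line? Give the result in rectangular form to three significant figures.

λ = v/f = 0.61·c / 1.04 GHz = 0.176 m
βl = 2π·l/λ = 2π × 0.422 = 152°
tan(βl) = tan(152°) = -0.531
Z_in = Z_0·(Z_L + jZ_0·tanβl)/(Z_0 + jZ_L·tanβl)
     = 50·(36 − j134)/(-6.87 − j19.1)

Z_in ≈ 279 + j194 Ω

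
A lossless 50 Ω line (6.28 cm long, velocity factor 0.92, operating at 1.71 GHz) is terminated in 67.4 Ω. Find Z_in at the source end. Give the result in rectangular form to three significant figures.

Z_in ≈ 50.4 + j15 Ω

λ = v/f = 0.92·c / 1.71 GHz = 0.161 m
βl = 2π·l/λ = 2π × 0.389 = 140°
tan(βl) = tan(140°) = -0.837
Z_in = Z_0·(Z_L + jZ_0·tanβl)/(Z_0 + jZ_L·tanβl)
     = 50·(67.4 − j41.8)/(50 − j56.4)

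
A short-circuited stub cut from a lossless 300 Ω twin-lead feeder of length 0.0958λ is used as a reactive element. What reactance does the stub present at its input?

βl = 2π × 0.0958 = 34.5°
tan(βl) = 0.687
For a short-circuited stub, Z_in = jZ_0·tan(βl)

X_in ≈ 206 Ω (inductive)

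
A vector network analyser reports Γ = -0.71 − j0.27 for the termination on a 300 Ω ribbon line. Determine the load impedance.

Z_L = Z_0·(1 + Γ)/(1 − Γ) = 300·(0.29 − j0.27)/(1.71 + j0.27)

Z_L ≈ 42.3 − j54.1 Ω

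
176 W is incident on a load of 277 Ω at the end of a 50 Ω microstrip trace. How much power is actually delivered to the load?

P_delivered ≈ 91.2 W

Γ = (277 − 50)/(277 + 50) = 0.694
|Γ|² = 0.482
P_refl = |Γ|²·P_inc = 84.8 W, P_del = (1 − |Γ|²)·P_inc = 91.2 W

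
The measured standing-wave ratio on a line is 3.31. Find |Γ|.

|Γ| ≈ 0.536

|Γ| = (S − 1)/(S + 1) = (3.31 − 1)/(3.31 + 1) = 2.31/4.31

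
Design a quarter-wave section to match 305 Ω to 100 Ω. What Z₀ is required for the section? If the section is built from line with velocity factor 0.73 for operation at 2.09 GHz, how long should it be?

Z_qwt ≈ 175 Ω; length ≈ 2.62 cm

Z_qwt = √(Z_0·R_L) = √(100 × 305) = √30500
λ = 0.73·c/f = 0.105 m, so l = λ/4 = 0.0262 m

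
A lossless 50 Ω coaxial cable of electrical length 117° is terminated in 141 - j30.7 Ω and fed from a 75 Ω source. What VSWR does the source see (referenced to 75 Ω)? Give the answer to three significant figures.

VSWR ≈ 3.81

tan(βl) = -1.96
Z_in = Z_0·(Z_L + jZ_0·tanβl)/(Z_0 + jZ_L·tanβl) = 22.3 + j26.3 Ω
Γ_s = (Z_in − Z_s)/(Z_in + Z_s) = (-52.7 + j26.3)/(97.3 + j26.3), |Γ_s| = 0.584
VSWR = (1 + |Γ_s|)/(1 − |Γ_s|)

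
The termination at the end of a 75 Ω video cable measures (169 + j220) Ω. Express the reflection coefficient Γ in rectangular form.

Γ = (Z_L − Z_0)/(Z_L + Z_0) = (94 + j220)/(244 + j220)

Γ ≈ 0.661 + j0.306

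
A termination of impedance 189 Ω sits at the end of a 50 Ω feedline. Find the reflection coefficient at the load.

Γ = 0.582

Γ = (Z_L − Z_0)/(Z_L + Z_0) = (189 − 50)/(189 + 50) = 139/239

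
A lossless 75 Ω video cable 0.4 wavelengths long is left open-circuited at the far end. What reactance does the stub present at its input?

X_in ≈ 103 Ω (inductive)

βl = 2π × 0.4 = 144°
tan(βl) = -0.727
For an open-circuited stub, Z_in = −jZ_0·cot(βl) = −jZ_0/tan(βl)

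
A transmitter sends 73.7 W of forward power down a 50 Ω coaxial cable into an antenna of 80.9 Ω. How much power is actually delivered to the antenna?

P_delivered ≈ 69.6 W

Γ = (80.9 − 50)/(80.9 + 50) = 0.236
|Γ|² = 0.0557
P_refl = |Γ|²·P_inc = 4.11 W, P_del = (1 − |Γ|²)·P_inc = 69.6 W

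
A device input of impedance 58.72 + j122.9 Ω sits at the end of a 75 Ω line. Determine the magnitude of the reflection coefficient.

|Γ| ≈ 0.683

Γ = (Z_L − Z_0)/(Z_L + Z_0) = (-16.28 + j122.9)/(133.7 + j122.9)
|Γ| = 124/182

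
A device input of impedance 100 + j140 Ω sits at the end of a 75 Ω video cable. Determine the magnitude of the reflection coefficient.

Γ = (Z_L − Z_0)/(Z_L + Z_0) = (25 + j140)/(175 + j140)
|Γ| = 142/224

|Γ| ≈ 0.635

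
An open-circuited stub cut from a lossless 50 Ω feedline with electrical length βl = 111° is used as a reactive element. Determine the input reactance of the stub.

X_in ≈ 19.2 Ω (inductive)

tan(βl) = -2.61
For an open-circuited stub, Z_in = −jZ_0·cot(βl) = −jZ_0/tan(βl)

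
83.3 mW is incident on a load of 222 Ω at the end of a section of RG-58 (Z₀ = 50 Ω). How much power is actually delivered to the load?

P_delivered ≈ 50 mW

Γ = (222 − 50)/(222 + 50) = 0.632
|Γ|² = 0.4
P_refl = |Γ|²·P_inc = 33.3 mW, P_del = (1 − |Γ|²)·P_inc = 50 mW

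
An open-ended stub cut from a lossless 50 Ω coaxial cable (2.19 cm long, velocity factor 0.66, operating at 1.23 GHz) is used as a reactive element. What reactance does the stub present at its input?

λ = v/f = 0.66·c / 1.23 GHz = 0.161 m
βl = 2π·l/λ = 2π × 0.136 = 49°
tan(βl) = 1.15
For an open-ended stub, Z_in = −jZ_0·cot(βl) = −jZ_0/tan(βl)

X_in ≈ -43.5 Ω (capacitive)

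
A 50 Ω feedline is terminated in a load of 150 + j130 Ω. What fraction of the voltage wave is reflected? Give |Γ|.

|Γ| ≈ 0.688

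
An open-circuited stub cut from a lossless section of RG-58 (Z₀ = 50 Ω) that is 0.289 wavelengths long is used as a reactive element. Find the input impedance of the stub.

Z_in ≈ +j12.5 Ω

βl = 2π × 0.289 = 104°
tan(βl) = -4
For an open-circuited stub, Z_in = −jZ_0·cot(βl) = −jZ_0/tan(βl)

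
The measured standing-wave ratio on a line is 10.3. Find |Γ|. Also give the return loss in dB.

|Γ| ≈ 0.823; return loss ≈ 1.69 dB

|Γ| = (S − 1)/(S + 1) = (10.3 − 1)/(10.3 + 1) = 9.3/11.3
RL = −20·log₁₀|Γ| = −20·log₁₀(0.823)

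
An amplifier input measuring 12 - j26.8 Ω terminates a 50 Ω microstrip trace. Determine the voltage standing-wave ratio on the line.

Γ = (Z_L − Z_0)/(Z_L + Z_0) = (-38 − j26.8)/(62 − j26.8)
|Γ| = 46.5/67.5 = 0.688
VSWR = (1 + |Γ|)/(1 − |Γ|) = 1.69/0.312

VSWR ≈ 5.42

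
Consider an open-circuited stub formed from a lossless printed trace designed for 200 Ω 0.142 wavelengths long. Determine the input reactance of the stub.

βl = 2π × 0.142 = 51.1°
tan(βl) = 1.24
For an open-circuited stub, Z_in = −jZ_0·cot(βl) = −jZ_0/tan(βl)

X_in ≈ -161 Ω (capacitive)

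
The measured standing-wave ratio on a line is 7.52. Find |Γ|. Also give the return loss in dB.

|Γ| ≈ 0.765; return loss ≈ 2.32 dB

|Γ| = (S − 1)/(S + 1) = (7.52 − 1)/(7.52 + 1) = 6.52/8.52
RL = −20·log₁₀|Γ| = −20·log₁₀(0.765)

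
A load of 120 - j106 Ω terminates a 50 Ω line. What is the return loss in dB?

RL ≈ 3.96 dB

Γ = (70 − j106)/(170 − j106), |Γ| = 0.634
RL = −20·log₁₀|Γ| = −20·log₁₀(0.634)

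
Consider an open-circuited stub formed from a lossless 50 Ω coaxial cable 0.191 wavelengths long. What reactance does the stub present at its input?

βl = 2π × 0.191 = 68.8°
tan(βl) = 2.57
For an open-circuited stub, Z_in = −jZ_0·cot(βl) = −jZ_0/tan(βl)

X_in ≈ -19.4 Ω (capacitive)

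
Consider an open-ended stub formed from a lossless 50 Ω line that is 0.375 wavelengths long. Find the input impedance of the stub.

Z_in ≈ +j50 Ω

βl = 2π × 0.375 = 135°
tan(βl) = -1
For an open-ended stub, Z_in = −jZ_0·cot(βl) = −jZ_0/tan(βl)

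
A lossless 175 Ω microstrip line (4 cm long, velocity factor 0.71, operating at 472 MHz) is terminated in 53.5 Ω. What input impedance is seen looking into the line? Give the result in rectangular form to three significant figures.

λ = v/f = 0.71·c / 472 MHz = 0.451 m
βl = 2π·l/λ = 2π × 0.0886 = 31.9°
tan(βl) = tan(31.9°) = 0.623
Z_in = Z_0·(Z_L + jZ_0·tanβl)/(Z_0 + jZ_L·tanβl)
     = 175·(53.5 + j109)/(175 + j33.3)

Z_in ≈ 71.6 + j95.3 Ω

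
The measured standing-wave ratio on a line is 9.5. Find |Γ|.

|Γ| ≈ 0.81

|Γ| = (S − 1)/(S + 1) = (9.5 − 1)/(9.5 + 1) = 8.5/10.5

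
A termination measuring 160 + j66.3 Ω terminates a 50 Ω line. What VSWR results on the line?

VSWR ≈ 3.8

Γ = (Z_L − Z_0)/(Z_L + Z_0) = (110 + j66.3)/(210 + j66.3)
|Γ| = 128/220 = 0.583
VSWR = (1 + |Γ|)/(1 − |Γ|) = 1.58/0.417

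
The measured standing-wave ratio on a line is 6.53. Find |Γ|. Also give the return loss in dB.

|Γ| ≈ 0.734; return loss ≈ 2.68 dB

|Γ| = (S − 1)/(S + 1) = (6.53 − 1)/(6.53 + 1) = 5.53/7.53
RL = −20·log₁₀|Γ| = −20·log₁₀(0.734)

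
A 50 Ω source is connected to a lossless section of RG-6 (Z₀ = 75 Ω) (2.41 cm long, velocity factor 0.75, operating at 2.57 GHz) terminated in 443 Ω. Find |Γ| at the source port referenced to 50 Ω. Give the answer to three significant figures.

|Γ| ≈ 0.605

λ = v/f = 0.75·c / 2.57 GHz = 0.0875 m
βl = 2π·l/λ = 2π × 0.275 = 99.1°
tan(βl) = -6.24
Z_in = Z_0·(Z_L + jZ_0·tanβl)/(Z_0 + jZ_L·tanβl) = 13 + j11.7 Ω
Γ_s = (Z_in − Z_s)/(Z_in + Z_s) = (-37 + j11.7)/(63 + j11.7), |Γ_s| = 0.605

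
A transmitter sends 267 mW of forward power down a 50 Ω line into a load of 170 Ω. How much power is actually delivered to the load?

P_delivered ≈ 188 mW

Γ = (170 − 50)/(170 + 50) = 0.545
|Γ|² = 0.298
P_refl = |Γ|²·P_inc = 79.4 mW, P_del = (1 − |Γ|²)·P_inc = 188 mW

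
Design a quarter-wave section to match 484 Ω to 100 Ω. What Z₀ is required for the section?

Z_qwt ≈ 220 Ω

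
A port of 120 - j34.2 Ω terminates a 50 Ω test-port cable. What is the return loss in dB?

Γ = (70 − j34.2)/(170 − j34.2), |Γ| = 0.449
RL = −20·log₁₀|Γ| = −20·log₁₀(0.449)

RL ≈ 6.95 dB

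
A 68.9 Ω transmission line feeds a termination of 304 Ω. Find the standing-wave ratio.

Γ = (304 − 68.9)/(304 + 68.9) = 0.63
VSWR = (1 + 0.63)/(1 − 0.63)

VSWR ≈ 4.41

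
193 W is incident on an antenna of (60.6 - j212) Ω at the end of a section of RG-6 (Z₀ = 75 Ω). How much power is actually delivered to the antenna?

|Γ| = |(-14.4 − j212)/(135.6 − j212)| = 0.844
|Γ|² = 0.713
P_refl = |Γ|²·P_inc = 138 W, P_del = (1 − |Γ|²)·P_inc = 55.4 W

P_delivered ≈ 55.4 W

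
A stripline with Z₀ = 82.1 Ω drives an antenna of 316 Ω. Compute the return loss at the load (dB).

RL ≈ 4.62 dB

Γ = (316 − 82.1)/(316 + 82.1) = 0.588
RL = −20·log₁₀|Γ| = −20·log₁₀(0.588)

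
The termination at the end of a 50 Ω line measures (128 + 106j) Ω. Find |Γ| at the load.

Γ = (Z_L − Z_0)/(Z_L + Z_0) = (78 + j106)/(178 + j106)
|Γ| = 132/207

|Γ| ≈ 0.635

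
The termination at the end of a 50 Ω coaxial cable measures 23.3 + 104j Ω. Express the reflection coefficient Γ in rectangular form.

Γ = (Z_L − Z_0)/(Z_L + Z_0) = (-26.7 + j104)/(73.3 + j104)

Γ ≈ 0.547 + j0.642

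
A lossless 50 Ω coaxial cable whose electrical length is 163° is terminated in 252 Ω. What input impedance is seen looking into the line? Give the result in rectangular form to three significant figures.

Z_in ≈ 81.7 + j111 Ω

tan(βl) = tan(163°) = -0.306
Z_in = Z_0·(Z_L + jZ_0·tanβl)/(Z_0 + jZ_L·tanβl)
     = 50·(252 − j15.3)/(50 − j77)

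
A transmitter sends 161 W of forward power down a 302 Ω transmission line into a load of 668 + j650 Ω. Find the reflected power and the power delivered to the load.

|Γ| = |(366 + j650)/(970 + j650)| = 0.639
|Γ|² = 0.408
P_refl = |Γ|²·P_inc = 65.7 W, P_del = (1 − |Γ|²)·P_inc = 95.3 W

P_reflected ≈ 65.7 W; P_delivered ≈ 95.3 W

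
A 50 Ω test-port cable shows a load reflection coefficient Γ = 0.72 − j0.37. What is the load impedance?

Z_L = Z_0·(1 + Γ)/(1 − Γ) = 50·(1.72 − j0.37)/(0.28 + j0.37)

Z_L ≈ 80.1 − j172 Ω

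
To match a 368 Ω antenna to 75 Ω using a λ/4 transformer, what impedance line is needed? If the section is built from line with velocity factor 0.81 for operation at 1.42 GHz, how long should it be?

Z_qwt = √(Z_0·R_L) = √(75 × 368) = √27600
λ = 0.81·c/f = 0.171 m, so l = λ/4 = 0.0428 m

Z_qwt ≈ 166 Ω; length ≈ 4.28 cm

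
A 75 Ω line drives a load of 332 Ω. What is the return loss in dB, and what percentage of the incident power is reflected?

RL ≈ 3.99 dB; 39.9% of incident power reflected

Γ = (332 − 75)/(332 + 75) = 0.631
RL = −20·log₁₀(0.631) = 3.99 dB
P_refl/P_inc = |Γ|² = 0.399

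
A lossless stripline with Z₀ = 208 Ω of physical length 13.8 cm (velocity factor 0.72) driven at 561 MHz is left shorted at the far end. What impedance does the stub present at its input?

λ = v/f = 0.72·c / 561 MHz = 0.385 m
βl = 2π·l/λ = 2π × 0.358 = 129°
tan(βl) = -1.23
For a shorted stub, Z_in = jZ_0·tan(βl)

Z_in ≈ −j257 Ω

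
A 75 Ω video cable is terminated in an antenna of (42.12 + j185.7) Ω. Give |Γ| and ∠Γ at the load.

Γ = (Z_L − Z_0)/(Z_L + Z_0) = (-32.88 + j185.7)/(117.1 + j185.7)
|Γ| = 189/220 = 0.859

Γ ≈ 0.859 ∠ 42.3°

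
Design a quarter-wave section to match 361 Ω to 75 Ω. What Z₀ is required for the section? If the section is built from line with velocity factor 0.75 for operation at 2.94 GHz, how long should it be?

Z_qwt = √(Z_0·R_L) = √(75 × 361) = √27080
λ = 0.75·c/f = 0.0765 m, so l = λ/4 = 0.0191 m

Z_qwt ≈ 165 Ω; length ≈ 1.91 cm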